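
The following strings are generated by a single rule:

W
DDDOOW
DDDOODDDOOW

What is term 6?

DDDOODDDOODDDOODDDOODDDOOW

Every step adds DDDOO at the front: s(k+1) = DDDOO·s(k).
From DDDOODDDOOW, 3 further steps: DDDOODDDOOW → DDDOODDDOODDDOOW → DDDOODDDOODDDOODDDOOW → (answer).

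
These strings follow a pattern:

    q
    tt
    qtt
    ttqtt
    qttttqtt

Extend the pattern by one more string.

ttqttqttttqtt

Each term (from the third on) is the two preceding terms concatenated in order: term 3 = q·tt = qtt.
So term 6 is ttqtt·qttttqtt.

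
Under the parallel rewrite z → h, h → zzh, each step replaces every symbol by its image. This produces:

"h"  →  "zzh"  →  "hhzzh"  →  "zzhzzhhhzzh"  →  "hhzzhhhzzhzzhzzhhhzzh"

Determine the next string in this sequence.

Rewriting the 21 symbols of hhzzhhhzzhzzhzzhhhzzh one by one yields zzh zzh h h zzh zzh zzh h h zzh h h zzh h h zzh zzh zzh h h zzh; concatenated:

zzhzzhhhzzhzzhzzhhhzzhhhzzhhhzzhzzhzzhhhzzh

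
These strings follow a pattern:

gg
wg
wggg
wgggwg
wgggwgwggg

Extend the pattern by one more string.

Each term (from the third on) is the previous term followed by the one before it: term 3 = wg·gg = wggg.
The next term joins wgggwgwggg and wgggwg.

wgggwgwgggwgggwg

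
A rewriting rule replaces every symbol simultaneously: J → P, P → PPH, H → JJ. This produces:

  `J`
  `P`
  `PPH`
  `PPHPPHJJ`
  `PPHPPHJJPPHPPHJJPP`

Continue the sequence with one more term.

Replace each of the 18 characters of PPHPPHJJPPHPPHJJPP in place — PPH PPH JJ PPH PPH JJ P P PPH PPH JJ PPH PPH JJ P P PPH PPH — and concatenate.

PPHPPHJJPPHPPHJJPPPPHPPHJJPPHPPHJJPPPPHPPH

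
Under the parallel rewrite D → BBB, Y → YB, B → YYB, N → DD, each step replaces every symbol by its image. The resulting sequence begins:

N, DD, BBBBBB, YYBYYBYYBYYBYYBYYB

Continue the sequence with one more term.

Rewriting the 18 symbols of YYBYYBYYBYYBYYBYYB one by one yields YB YB YYB YB YB YYB YB YB YYB YB YB YYB YB YB YYB YB YB YYB; concatenated:

YBYBYYBYBYBYYBYBYBYYBYBYBYYBYBYBYYBYBYBYYB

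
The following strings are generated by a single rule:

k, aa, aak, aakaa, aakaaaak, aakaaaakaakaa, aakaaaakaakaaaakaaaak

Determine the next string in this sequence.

This is a Fibonacci-style word recurrence s(k) = s(k−1)·s(k−2): e.g. aa·k = aak.
So term 8 is aakaaaakaakaaaakaaaak·aakaaaakaakaa.

aakaaaakaakaaaakaaaakaakaaaakaakaa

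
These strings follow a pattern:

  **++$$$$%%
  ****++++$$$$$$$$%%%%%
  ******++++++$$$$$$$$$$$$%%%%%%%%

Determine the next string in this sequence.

********++++++++$$$$$$$$$$$$$$$$%%%%%%%%%%%

Each string has the form *^{2n} +^{2n} $^{4n} %^{3n-1} (n = 1, 2, …).
For the next term, n = 4, so the run lengths are 8, 8, 16, 11.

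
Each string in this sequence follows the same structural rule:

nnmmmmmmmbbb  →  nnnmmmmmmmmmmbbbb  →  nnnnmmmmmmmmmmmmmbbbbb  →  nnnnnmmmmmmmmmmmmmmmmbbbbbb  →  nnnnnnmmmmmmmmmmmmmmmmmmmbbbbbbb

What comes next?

The n-th term is n n's then 3n+1 m's then n+1 b's, where the shown terms are n = 2, 3, 4, 5, 6.
At n = 7 the blocks have lengths 7, 22, 8.

nnnnnnnmmmmmmmmmmmmmmmmmmmmmmbbbbbbbb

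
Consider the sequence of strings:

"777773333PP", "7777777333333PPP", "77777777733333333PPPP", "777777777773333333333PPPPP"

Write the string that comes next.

7777777777777333333333333PPPPPP

Each string has the form 7^{2n+1} 3^{2n} P^{n}, where the shown terms are n = 2, 3, 4, 5.
For the next term, n = 6, so the run lengths are 13, 12, 6.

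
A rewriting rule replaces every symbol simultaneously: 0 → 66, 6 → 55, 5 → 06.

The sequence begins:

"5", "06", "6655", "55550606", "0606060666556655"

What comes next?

Rewriting the 16 symbols of 0606060666556655 one by one yields 66 55 66 55 66 55 66 55 55 55 06 06 55 55 06 06; concatenated:

66556655665566555555060655550606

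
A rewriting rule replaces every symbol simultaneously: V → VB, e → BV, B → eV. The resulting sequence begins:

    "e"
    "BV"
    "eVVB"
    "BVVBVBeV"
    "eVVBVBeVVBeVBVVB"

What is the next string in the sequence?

Rewriting the 16 symbols of eVVBVBeVVBeVBVVB one by one yields BV VB VB eV VB eV BV VB VB eV BV VB eV VB VB eV; concatenated:

BVVBVBeVVBeVBVVBVBeVBVVBeVVBVBeV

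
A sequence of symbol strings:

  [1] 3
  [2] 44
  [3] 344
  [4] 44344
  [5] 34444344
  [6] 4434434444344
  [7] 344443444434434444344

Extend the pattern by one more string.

4434434444344344443444434434444344

Each term (from the third on) is the two preceding terms concatenated in order: term 3 = 3·44 = 344.
The next term joins 4434434444344 and 344443444434434444344.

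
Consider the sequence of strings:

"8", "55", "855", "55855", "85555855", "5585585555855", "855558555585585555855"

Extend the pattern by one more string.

From term 3 onward, concatenate the second-to-last term with the last: 8·55 = 855, 55·855 = 55855, …
The next term joins 5585585555855 and 855558555585585555855.

5585585555855855558555585585555855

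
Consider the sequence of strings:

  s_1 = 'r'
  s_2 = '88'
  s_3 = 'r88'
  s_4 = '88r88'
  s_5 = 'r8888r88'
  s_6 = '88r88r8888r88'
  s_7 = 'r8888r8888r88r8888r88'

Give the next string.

This is a Fibonacci-style word recurrence s(k) = s(k−2)·s(k−1): e.g. r·88 = r88.
The next term joins 88r88r8888r88 and r8888r8888r88r8888r88.

88r88r8888r88r8888r8888r88r8888r88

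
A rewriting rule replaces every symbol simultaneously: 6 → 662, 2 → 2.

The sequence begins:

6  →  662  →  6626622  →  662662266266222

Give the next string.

Applying the rule to each of the 15 symbols of 662662266266222 gives the pieces 662 662 2 662 662 2 2 662 662 2 662 662 2 2 2, which concatenate to the answer.

6626622662662226626622662662222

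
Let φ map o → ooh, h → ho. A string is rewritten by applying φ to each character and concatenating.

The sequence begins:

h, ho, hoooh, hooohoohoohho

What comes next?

Rewriting the 13 symbols of hooohoohoohho one by one yields ho ooh ooh ooh ho ooh ooh ho ooh ooh ho ho ooh; concatenated:

hooohoohoohhooohoohhooohoohhohoooh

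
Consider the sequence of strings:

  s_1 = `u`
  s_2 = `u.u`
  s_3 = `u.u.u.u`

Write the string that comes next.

Each string is two copies of the previous one joined by '.'.
So the next term is two copies of u.u.u.u with '.' between the halves.

u.u.u.u.u.u.u.u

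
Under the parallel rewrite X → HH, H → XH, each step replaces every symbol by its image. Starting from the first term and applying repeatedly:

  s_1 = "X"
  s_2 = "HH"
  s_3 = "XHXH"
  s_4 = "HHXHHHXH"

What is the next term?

XHXHHHXHXHXHHHXH

Rewriting each symbol of HHXHHHXH: H→XH, H→XH, X→HH, H→XH, H→XH, H→XH, X→HH, H→XH, which concatenates to XH XH HH XH XH XH HH XH.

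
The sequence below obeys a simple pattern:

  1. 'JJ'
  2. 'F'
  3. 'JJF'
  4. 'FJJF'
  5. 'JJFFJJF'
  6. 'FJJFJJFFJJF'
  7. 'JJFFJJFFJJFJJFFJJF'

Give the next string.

FJJFJJFFJJFJJFFJJFFJJFJJFFJJF

Each term (from the third on) is the two preceding terms concatenated in order: term 3 = JJ·F = JJF.
The next term joins FJJFJJFFJJF and JJFFJJFFJJFJJFFJJF.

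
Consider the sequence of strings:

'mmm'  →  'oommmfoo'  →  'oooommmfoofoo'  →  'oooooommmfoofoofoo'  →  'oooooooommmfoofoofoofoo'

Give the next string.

oooooooooommmfoofoofoofoofoo

Each term wraps the previous one in oo on the left and foo on the right.
So the next term is oo·oooooooommmfoofoofoofoo·foo.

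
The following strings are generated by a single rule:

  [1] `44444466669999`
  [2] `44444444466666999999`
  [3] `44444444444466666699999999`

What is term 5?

44444444444444444466666666999999999999

Reading off run lengths: 4 runs 6, 9, 12; 6 runs 4, 5, 6; 9 runs 4, 6, 8 — each is linear in n, where the shown terms are n = 2, 3, 4.
At n = 6 the blocks have lengths 18, 8, 12.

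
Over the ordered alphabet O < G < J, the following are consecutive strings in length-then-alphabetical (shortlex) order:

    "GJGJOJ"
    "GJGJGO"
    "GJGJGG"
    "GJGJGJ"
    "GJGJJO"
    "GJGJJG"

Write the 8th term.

GJJOOO

Advancing 2 positions from GJGJJG through GJGJJG → GJGJJJ reaches term 8.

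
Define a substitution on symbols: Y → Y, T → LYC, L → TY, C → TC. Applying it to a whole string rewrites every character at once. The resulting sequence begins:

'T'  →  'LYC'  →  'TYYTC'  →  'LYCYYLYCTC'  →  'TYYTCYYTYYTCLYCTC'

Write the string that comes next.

Rewriting the 17 symbols of TYYTCYYTYYTCLYCTC one by one yields LYC Y Y LYC TC Y Y LYC Y Y LYC TC TY Y TC LYC TC; concatenated:

LYCYYLYCTCYYLYCYYLYCTCTYYTCLYCTC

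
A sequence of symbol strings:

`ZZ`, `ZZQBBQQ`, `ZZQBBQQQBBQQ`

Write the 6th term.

Each term is the previous one with QBBQQ appended.
From ZZQBBQQQBBQQ, 3 further steps: ZZQBBQQQBBQQ → ZZQBBQQQBBQQQBBQQ → ZZQBBQQQBBQQQBBQQQBBQQ → (answer).

ZZQBBQQQBBQQQBBQQQBBQQQBBQQ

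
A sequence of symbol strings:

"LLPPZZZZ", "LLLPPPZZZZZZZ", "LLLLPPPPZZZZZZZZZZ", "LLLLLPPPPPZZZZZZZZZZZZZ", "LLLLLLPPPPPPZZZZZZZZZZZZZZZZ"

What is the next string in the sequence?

Reading off run lengths: L runs 2, 3, 4, 5, 6; P runs 2, 3, 4, 5, 6; Z runs 4, 7, 10, 13, 16 — each is linear in n, where the shown terms are n = 2, 3, 4, 5, 6.
For the next term, n = 7, so the run lengths are 7, 7, 19.

LLLLLLLPPPPPPPZZZZZZZZZZZZZZZZZZZ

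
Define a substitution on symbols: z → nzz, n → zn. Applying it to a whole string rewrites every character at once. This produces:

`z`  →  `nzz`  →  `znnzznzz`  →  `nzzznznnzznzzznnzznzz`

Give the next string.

Rewriting the 21 symbols of nzzznznnzznzzznnzznzz one by one yields zn nzz nzz nzz zn nzz zn zn nzz nzz zn nzz nzz nzz zn zn nzz nzz zn nzz nzz; concatenated:

znnzznzznzzznnzzznznnzznzzznnzznzznzzznznnzznzzznnzznzz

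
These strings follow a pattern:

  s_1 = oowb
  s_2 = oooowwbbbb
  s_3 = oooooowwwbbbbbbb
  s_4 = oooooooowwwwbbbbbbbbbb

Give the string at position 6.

oooooooooooowwwwwwbbbbbbbbbbbbbbbb

Reading off run lengths: o runs 2, 4, 6, 8; w runs 1, 2, 3, 4; b runs 1, 4, 7, 10 — each is linear in n (n = 1, 2, …).
Setting n = 6 gives 12, 6, 16 characters in each block.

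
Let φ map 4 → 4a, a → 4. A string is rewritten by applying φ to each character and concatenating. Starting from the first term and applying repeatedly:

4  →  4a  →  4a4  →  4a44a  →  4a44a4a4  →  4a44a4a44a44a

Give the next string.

Replace each of the 13 characters of 4a44a4a44a44a in place — 4a 4 4a 4a 4 4a 4 4a 4a 4 4a 4a 4 — and concatenate.

4a44a4a44a44a4a44a4a4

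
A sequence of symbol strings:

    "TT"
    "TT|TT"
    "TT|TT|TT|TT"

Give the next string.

s(k+1) = s(k)·|·s(k) — each term doubles the last with '|' between the halves.
So the next term is two copies of TT|TT|TT|TT with '|' between the halves.

TT|TT|TT|TT|TT|TT|TT|TT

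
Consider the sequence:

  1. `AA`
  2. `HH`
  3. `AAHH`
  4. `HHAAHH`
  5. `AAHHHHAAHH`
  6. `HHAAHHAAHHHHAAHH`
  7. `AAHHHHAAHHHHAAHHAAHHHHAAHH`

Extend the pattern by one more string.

Each term (from the third on) is the two preceding terms concatenated in order: term 3 = AA·HH = AAHH.
The next term joins HHAAHHAAHHHHAAHH and AAHHHHAAHHHHAAHHAAHHHHAAHH.

HHAAHHAAHHHHAAHHAAHHHHAAHHHHAAHHAAHHHHAAHH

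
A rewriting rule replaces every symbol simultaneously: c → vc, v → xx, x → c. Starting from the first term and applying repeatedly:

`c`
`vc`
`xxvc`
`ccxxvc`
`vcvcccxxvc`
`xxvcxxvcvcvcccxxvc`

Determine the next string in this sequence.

Rewriting the 18 symbols of xxvcxxvcvcvcccxxvc one by one yields c c xx vc c c xx vc xx vc xx vc vc vc c c xx vc; concatenated:

ccxxvcccxxvcxxvcxxvcvcvcccxxvc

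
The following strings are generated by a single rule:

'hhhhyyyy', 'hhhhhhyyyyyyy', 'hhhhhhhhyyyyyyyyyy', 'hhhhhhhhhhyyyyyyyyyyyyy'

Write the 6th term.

Each string has the form h^{2n+2} y^{3n+1} (n = 1, 2, …).
Setting n = 6 gives 14, 19 characters in each block.

hhhhhhhhhhhhhhyyyyyyyyyyyyyyyyyyy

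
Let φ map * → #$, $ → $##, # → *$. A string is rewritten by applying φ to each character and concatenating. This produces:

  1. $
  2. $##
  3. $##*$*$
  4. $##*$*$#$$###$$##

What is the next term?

$##*$*$#$$###$$##*$$##$##*$*$*$$##$##*$*$

φ($##*$*$#$$###$$##) expands symbol-by-symbol to $## *$ *$ #$ $## #$ $## *$ $## $## *$ *$ *$ $## $## *$ *$; joining the 17 pieces gives the next term.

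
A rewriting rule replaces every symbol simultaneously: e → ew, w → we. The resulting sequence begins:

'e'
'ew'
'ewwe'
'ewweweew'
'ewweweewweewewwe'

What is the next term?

Replace each of the 16 characters of ewweweewweewewwe in place — ew we we ew we ew ew we we ew ew we ew we we ew — and concatenate.

ewweweewweewewweweewewweewweweew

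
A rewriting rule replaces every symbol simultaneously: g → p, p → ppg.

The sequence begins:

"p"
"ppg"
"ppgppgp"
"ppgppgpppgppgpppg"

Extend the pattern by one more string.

Applying the rule to each of the 17 symbols of ppgppgpppgppgpppg gives the pieces ppg ppg p ppg ppg p ppg ppg ppg p ppg ppg p ppg ppg ppg p, which concatenate to the answer.

ppgppgpppgppgpppgppgppgpppgppgpppgppgppgp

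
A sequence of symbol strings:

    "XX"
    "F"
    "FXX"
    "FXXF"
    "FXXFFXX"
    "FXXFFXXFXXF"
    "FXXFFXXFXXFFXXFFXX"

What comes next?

This is a Fibonacci-style word recurrence s(k) = s(k−1)·s(k−2): e.g. F·XX = FXX.
So term 8 is FXXFFXXFXXFFXXFFXX·FXXFFXXFXXF.

FXXFFXXFXXFFXXFFXXFXXFFXXFXXF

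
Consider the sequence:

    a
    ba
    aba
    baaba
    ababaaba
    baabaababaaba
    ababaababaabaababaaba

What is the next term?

From term 3 onward, concatenate the second-to-last term with the last: a·ba = aba, ba·aba = baaba, …
So term 8 is baabaababaaba·ababaababaabaababaaba.

baabaababaabaababaababaabaababaaba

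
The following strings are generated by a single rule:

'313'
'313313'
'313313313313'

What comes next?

Every step duplicates the string.
One more doubling of 313313313313 gives the answer.

313313313313313313313313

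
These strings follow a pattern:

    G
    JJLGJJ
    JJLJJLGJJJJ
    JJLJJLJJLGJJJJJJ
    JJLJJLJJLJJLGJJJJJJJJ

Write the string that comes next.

JJLJJLJJLJJLJJLGJJJJJJJJJJ

Each term wraps the previous one in JJL on the left and JJ on the right.
One more step from JJLJJLJJLJJLGJJJJJJJJ gives the answer.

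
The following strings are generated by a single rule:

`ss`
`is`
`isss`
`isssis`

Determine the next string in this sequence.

isssisisss

This is a Fibonacci-style word recurrence s(k) = s(k−1)·s(k−2): e.g. is·ss = isss.
So term 5 is isssis·isss.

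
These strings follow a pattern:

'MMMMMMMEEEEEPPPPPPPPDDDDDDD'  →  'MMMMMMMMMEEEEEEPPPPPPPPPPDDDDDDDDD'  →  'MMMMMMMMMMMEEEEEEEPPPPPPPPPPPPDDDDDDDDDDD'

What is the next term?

The n-th term is 2n+1 M's then n+2 E's then 2n+2 P's then 2n+1 D's, where the shown terms are n = 3, 4, 5.
Setting n = 6 gives 13, 8, 14, 13 characters in each block.

MMMMMMMMMMMMMEEEEEEEEPPPPPPPPPPPPPPDDDDDDDDDDDDD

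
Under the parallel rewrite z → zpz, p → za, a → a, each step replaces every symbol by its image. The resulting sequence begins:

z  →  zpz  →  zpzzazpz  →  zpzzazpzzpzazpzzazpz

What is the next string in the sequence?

zpzzazpzzpzazpzzazpzzpzzazpzazpzzazpzzpzazpzzazpz

Applying the rule to each of the 20 symbols of zpzzazpzzpzazpzzazpz gives the pieces zpz za zpz zpz a zpz za zpz zpz za zpz a zpz za zpz zpz a zpz za zpz, which concatenate to the answer.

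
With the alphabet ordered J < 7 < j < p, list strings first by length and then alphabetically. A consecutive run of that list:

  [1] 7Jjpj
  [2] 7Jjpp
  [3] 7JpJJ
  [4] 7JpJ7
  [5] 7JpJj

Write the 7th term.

7Jp7J

Advancing 2 positions from 7JpJj through 7JpJj → 7JpJp reaches term 7.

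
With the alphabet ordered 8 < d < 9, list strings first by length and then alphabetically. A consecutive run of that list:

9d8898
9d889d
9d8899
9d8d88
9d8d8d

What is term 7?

Advancing 2 positions from 9d8d8d through 9d8d8d → 9d8d89 reaches term 7.

9d8dd8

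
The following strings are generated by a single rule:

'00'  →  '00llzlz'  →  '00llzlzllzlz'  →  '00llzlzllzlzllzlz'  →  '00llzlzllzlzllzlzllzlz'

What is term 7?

Every step adds llzlz to the end: s(k+1) = s(k)·llzlz.
From 00llzlzllzlzllzlzllzlz, 2 further steps: 00llzlzllzlzllzlzllzlz → 00llzlzllzlzllzlzllzlzllzlz → (answer).

00llzlzllzlzllzlzllzlzllzlzllzlz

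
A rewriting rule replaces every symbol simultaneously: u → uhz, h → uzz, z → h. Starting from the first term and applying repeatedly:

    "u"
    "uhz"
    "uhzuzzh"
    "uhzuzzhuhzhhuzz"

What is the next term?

uhzuzzhuhzhhuzzuhzuzzhuzzuzzuhzhh

φ(uhzuzzhuhzhhuzz) expands symbol-by-symbol to uhz uzz h uhz h h uzz uhz uzz h uzz uzz uhz h h; joining the 15 pieces gives the next term.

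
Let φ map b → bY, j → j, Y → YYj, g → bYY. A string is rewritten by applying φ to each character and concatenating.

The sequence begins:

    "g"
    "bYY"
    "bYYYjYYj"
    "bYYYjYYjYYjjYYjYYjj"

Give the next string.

Rewriting the 19 symbols of bYYYjYYjYYjjYYjYYjj one by one yields bY YYj YYj YYj j YYj YYj j YYj YYj j j YYj YYj j YYj YYj j j; concatenated:

bYYYjYYjYYjjYYjYYjjYYjYYjjjYYjYYjjYYjYYjjj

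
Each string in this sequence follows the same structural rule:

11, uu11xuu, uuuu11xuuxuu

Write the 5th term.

uuuuuuuu11xuuxuuxuuxuu

s(k+1) = uu·s(k)·xuu, so each term gains uu as a prefix and xuu as a suffix.
From uuuu11xuuxuu, 2 further steps: uuuu11xuuxuu → uuuuuu11xuuxuuxuu → (answer).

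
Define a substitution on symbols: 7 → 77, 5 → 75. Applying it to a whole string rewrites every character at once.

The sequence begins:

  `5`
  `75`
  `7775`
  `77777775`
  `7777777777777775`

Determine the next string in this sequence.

77777777777777777777777777777775

φ(7777777777777775) expands symbol-by-symbol to 77 77 77 77 77 77 77 77 77 77 77 77 77 77 77 75; joining the 16 pieces gives the next term.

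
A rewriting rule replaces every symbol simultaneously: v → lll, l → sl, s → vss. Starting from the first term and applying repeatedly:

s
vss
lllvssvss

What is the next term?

Rewriting each symbol of lllvssvss: l→sl, l→sl, l→sl, v→lll, s→vss, s→vss, v→lll, s→vss, s→vss, which concatenates to sl sl sl lll vss vss lll vss vss.

slslsllllvssvsslllvssvss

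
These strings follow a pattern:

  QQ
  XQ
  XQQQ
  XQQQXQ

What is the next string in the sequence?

This is a Fibonacci-style word recurrence s(k) = s(k−1)·s(k−2): e.g. XQ·QQ = XQQQ.
The next term joins XQQQXQ and XQQQ.

XQQQXQXQQQ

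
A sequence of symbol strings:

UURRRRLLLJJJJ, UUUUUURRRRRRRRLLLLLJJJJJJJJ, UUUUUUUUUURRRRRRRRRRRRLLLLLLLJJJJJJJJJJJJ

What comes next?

The n-th term is 4n-2 U's then 4n R's then 2n+1 L's then 4n J's (n = 1, 2, …).
Setting n = 4 gives 14, 16, 9, 16 characters in each block.

UUUUUUUUUUUUUURRRRRRRRRRRRRRRRLLLLLLLLLJJJJJJJJJJJJJJJJ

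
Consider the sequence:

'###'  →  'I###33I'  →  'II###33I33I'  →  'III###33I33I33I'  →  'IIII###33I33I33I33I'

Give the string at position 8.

Every step adds I to the front and 33I to the end of the previous string.
From IIII###33I33I33I33I, 3 further steps: IIII###33I33I33I33I → IIIII###33I33I33I33I33I → IIIIII###33I33I33I33I33I33I → (answer).

IIIIIII###33I33I33I33I33I33I33I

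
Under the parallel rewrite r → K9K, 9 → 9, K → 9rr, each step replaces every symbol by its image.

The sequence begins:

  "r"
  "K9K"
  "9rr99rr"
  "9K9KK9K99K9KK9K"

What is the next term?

Rewriting the 15 symbols of 9K9KK9K99K9KK9K one by one yields 9 9rr 9 9rr 9rr 9 9rr 9 9 9rr 9 9rr 9rr 9 9rr; concatenated:

99rr99rr9rr99rr999rr99rr9rr99rr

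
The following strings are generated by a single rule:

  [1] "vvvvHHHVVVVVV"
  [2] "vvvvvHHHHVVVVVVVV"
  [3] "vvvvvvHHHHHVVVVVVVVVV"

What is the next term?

Reading off run lengths: v runs 4, 5, 6; H runs 3, 4, 5; V runs 6, 8, 10 — each is linear in n, where the shown terms are n = 3, 4, 5.
Setting n = 6 gives 7, 6, 12 characters in each block.

vvvvvvvHHHHHHVVVVVVVVVVVV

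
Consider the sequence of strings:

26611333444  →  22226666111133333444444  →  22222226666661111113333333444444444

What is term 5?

22222222222226666666666111111111133333333333444444444444444

Term n consists of 3n-2 2's, followed by 2n 6's, followed by 2n 1's, followed by 2n+1 3's, followed by 3n 4's (n = 1, 2, …).
For term 5, n = 5, so the run lengths are 13, 10, 10, 11, 15.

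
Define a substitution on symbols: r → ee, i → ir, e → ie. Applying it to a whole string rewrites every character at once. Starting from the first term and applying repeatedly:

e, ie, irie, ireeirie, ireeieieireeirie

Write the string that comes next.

ireeieieirieirieireeieieireeirie

φ(ireeieieireeirie) expands symbol-by-symbol to ir ee ie ie ir ie ir ie ir ee ie ie ir ee ir ie; joining the 16 pieces gives the next term.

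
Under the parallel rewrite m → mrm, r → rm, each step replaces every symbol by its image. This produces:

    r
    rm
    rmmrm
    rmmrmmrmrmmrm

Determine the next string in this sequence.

Rewriting the 13 symbols of rmmrmmrmrmmrm one by one yields rm mrm mrm rm mrm mrm rm mrm rm mrm mrm rm mrm; concatenated:

rmmrmmrmrmmrmmrmrmmrmrmmrmmrmrmmrm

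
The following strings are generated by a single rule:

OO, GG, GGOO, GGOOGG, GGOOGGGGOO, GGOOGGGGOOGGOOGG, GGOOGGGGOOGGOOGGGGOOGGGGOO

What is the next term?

GGOOGGGGOOGGOOGGGGOOGGGGOOGGOOGGGGOOGGOOGG

This is a Fibonacci-style word recurrence s(k) = s(k−1)·s(k−2): e.g. GG·OO = GGOO.
So term 8 is GGOOGGGGOOGGOOGGGGOOGGGGOO·GGOOGGGGOOGGOOGG.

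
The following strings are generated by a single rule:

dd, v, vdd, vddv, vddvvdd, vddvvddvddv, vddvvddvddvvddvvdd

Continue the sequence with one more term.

From term 3 onward, concatenate the last term with the second-to-last: v·dd = vdd, vdd·v = vddv, …
The next term joins vddvvddvddvvddvvdd and vddvvddvddv.

vddvvddvddvvddvvddvddvvddvddv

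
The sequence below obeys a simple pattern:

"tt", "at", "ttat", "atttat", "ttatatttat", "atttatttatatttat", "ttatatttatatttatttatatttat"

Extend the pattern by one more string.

From term 3 onward, concatenate the second-to-last term with the last: tt·at = ttat, at·ttat = atttat, …
So term 8 is atttatttatatttat·ttatatttatatttatttatatttat.

atttatttatatttatttatatttatatttatttatatttat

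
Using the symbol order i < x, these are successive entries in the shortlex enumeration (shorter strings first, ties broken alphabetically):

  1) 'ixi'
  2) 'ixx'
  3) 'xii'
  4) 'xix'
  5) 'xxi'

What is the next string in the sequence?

Treat xxi as a base-2 numeral over the given alphabet and add one, carrying through any trailing x's.

xxx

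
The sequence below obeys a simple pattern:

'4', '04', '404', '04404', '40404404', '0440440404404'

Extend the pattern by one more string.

This is a Fibonacci-style word recurrence s(k) = s(k−2)·s(k−1): e.g. 4·04 = 404.
The next term joins 40404404 and 0440440404404.

404044040440440404404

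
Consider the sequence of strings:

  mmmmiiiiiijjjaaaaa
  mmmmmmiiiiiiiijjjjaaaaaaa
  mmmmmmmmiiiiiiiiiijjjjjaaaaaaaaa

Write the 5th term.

Each string has the form m^{2n} i^{2n+2} j^{n+1} a^{2n+1}, where the shown terms are n = 2, 3, 4.
At n = 6 the blocks have lengths 12, 14, 7, 13.

mmmmmmmmmmmmiiiiiiiiiiiiiijjjjjjjaaaaaaaaaaaaa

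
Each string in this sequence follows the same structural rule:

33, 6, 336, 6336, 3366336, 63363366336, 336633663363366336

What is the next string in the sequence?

From term 3 onward, concatenate the second-to-last term with the last: 33·6 = 336, 6·336 = 6336, …
So term 8 is 63363366336·336633663363366336.

63363366336336633663363366336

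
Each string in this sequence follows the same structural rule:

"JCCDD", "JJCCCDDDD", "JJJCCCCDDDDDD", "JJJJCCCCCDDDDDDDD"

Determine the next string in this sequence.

JJJJJCCCCCCDDDDDDDDDD

Reading off run lengths: J runs 1, 2, 3, 4; C runs 2, 3, 4, 5; D runs 2, 4, 6, 8 — each is linear in n (n = 1, 2, …).
Setting n = 5 gives 5, 6, 10 characters in each block.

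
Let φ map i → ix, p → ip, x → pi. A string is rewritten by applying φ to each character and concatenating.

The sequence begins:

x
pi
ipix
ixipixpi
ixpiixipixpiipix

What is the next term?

ixpiipixixpiixipixpiipixixipixpi

Applying the rule to each of the 16 symbols of ixpiixipixpiipix gives the pieces ix pi ip ix ix pi ix ip ix pi ip ix ix ip ix pi, which concatenate to the answer.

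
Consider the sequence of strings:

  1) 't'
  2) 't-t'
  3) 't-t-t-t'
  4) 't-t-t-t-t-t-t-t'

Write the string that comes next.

Every step duplicates the string with '-' between the halves.
So the next term is two copies of t-t-t-t-t-t-t-t with '-' between the halves.

t-t-t-t-t-t-t-t-t-t-t-t-t-t-t-t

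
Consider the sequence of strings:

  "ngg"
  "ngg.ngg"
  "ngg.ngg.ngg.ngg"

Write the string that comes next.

Each string is two copies of the previous one joined by '.'.
Doubling ngg.ngg.ngg.ngg with '.' between the halves:

ngg.ngg.ngg.ngg.ngg.ngg.ngg.ngg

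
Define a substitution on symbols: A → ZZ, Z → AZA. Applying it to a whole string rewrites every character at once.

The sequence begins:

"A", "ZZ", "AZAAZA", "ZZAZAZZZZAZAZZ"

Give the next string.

AZAAZAZZAZAZZAZAAZAAZAAZAZZAZAZZAZAAZA

Replace each of the 14 characters of ZZAZAZZZZAZAZZ in place — AZA AZA ZZ AZA ZZ AZA AZA AZA AZA ZZ AZA ZZ AZA AZA — and concatenate.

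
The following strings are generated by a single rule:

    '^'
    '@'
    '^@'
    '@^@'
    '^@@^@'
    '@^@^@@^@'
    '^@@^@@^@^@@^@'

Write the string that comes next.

@^@^@@^@^@@^@@^@^@@^@

From term 3 onward, concatenate the second-to-last term with the last: ^·@ = ^@, @·^@ = @^@, …
So term 8 is @^@^@@^@·^@@^@@^@^@@^@.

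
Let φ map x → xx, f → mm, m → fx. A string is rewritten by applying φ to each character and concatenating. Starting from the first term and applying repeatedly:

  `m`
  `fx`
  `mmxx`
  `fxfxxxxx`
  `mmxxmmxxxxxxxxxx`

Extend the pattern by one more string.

φ(mmxxmmxxxxxxxxxx) expands symbol-by-symbol to fx fx xx xx fx fx xx xx xx xx xx xx xx xx xx xx; joining the 16 pieces gives the next term.

fxfxxxxxfxfxxxxxxxxxxxxxxxxxxxxx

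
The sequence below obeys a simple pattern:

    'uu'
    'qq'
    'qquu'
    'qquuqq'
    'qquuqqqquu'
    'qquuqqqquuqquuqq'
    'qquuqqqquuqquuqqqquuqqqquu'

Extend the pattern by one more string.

Each term (from the third on) is the previous term followed by the one before it: term 3 = qq·uu = qquu.
So term 8 is qquuqqqquuqquuqqqquuqqqquu·qquuqqqquuqquuqq.

qquuqqqquuqquuqqqquuqqqquuqquuqqqquuqquuqq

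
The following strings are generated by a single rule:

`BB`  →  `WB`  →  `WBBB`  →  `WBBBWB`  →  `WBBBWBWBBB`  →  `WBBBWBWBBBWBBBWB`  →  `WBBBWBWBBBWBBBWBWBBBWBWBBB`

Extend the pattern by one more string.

WBBBWBWBBBWBBBWBWBBBWBWBBBWBBBWBWBBBWBBBWB

Each term (from the third on) is the previous term followed by the one before it: term 3 = WB·BB = WBBB.
Continuing: WBBBWBWBBBWBBBWBWBBBWBWBBB · WBBBWBWBBBWBBBWB gives term 8.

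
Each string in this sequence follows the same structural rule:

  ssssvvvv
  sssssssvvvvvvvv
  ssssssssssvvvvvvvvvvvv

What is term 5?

Term n consists of 3n+1 s's, followed by 4n v's (n = 1, 2, …).
For term 5, n = 5, so the run lengths are 16, 20.

ssssssssssssssssvvvvvvvvvvvvvvvvvvvv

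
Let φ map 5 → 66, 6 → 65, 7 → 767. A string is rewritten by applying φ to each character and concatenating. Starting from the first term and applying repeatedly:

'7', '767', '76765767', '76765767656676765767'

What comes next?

Replace each of the 20 characters of 76765767656676765767 in place — 767 65 767 65 66 767 65 767 65 66 65 65 767 65 767 65 66 767 65 767 — and concatenate.

767657676566767657676566656576765767656676765767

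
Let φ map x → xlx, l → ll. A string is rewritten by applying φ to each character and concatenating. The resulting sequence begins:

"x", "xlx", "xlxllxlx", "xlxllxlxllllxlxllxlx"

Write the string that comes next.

Replace each of the 20 characters of xlxllxlxllllxlxllxlx in place — xlx ll xlx ll ll xlx ll xlx ll ll ll ll xlx ll xlx ll ll xlx ll xlx — and concatenate.

xlxllxlxllllxlxllxlxllllllllxlxllxlxllllxlxllxlx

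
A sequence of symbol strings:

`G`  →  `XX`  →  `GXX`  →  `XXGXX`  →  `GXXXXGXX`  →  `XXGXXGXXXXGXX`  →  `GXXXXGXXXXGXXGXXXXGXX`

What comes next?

XXGXXGXXXXGXXGXXXXGXXXXGXXGXXXXGXX

Each term (from the third on) is the two preceding terms concatenated in order: term 3 = G·XX = GXX.
Continuing: XXGXXGXXXXGXX · GXXXXGXXXXGXXGXXXXGXX gives term 8.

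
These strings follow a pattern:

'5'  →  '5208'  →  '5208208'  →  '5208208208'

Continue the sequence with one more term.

Each term is the previous one with 208 appended.
Applying this once more to 5208208208:

5208208208208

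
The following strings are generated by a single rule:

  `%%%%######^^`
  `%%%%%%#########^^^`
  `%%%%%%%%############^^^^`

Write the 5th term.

%%%%%%%%%%%%##################^^^^^^

The n-th term is 2n %'s then 3n #'s then n ^'s, where the shown terms are n = 2, 3, 4.
Setting n = 6 gives 12, 18, 6 characters in each block.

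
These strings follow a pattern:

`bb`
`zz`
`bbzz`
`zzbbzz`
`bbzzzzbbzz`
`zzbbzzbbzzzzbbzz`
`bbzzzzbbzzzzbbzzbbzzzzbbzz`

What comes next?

From term 3 onward, concatenate the second-to-last term with the last: bb·zz = bbzz, zz·bbzz = zzbbzz, …
So term 8 is zzbbzzbbzzzzbbzz·bbzzzzbbzzzzbbzzbbzzzzbbzz.

zzbbzzbbzzzzbbzzbbzzzzbbzzzzbbzzbbzzzzbbzz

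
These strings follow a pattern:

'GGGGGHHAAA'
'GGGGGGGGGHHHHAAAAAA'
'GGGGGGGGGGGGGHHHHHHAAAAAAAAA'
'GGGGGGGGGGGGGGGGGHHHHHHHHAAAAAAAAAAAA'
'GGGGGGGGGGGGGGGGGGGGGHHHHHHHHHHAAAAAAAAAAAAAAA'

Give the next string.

Reading off run lengths: G runs 5, 9, 13, 17, 21; H runs 2, 4, 6, 8, 10; A runs 3, 6, 9, 12, 15 — each is linear in n (n = 1, 2, …).
Setting n = 6 gives 25, 12, 18 characters in each block.

GGGGGGGGGGGGGGGGGGGGGGGGGHHHHHHHHHHHHAAAAAAAAAAAAAAAAAA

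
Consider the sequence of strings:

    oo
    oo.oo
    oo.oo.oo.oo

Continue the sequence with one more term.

Every step duplicates the string with '.' between the halves.
Doubling oo.oo.oo.oo with '.' between the halves:

oo.oo.oo.oo.oo.oo.oo.oo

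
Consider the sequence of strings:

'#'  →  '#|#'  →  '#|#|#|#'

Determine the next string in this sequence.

#|#|#|#|#|#|#|#

s(k+1) = s(k)·|·s(k) — each term doubles the last with '|' between the halves.
So the next term is two copies of #|#|#|# with '|' between the halves.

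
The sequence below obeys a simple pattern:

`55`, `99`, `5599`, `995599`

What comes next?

5599995599

Each term (from the third on) is the two preceding terms concatenated in order: term 3 = 55·99 = 5599.
Continuing: 5599 · 995599 gives term 5.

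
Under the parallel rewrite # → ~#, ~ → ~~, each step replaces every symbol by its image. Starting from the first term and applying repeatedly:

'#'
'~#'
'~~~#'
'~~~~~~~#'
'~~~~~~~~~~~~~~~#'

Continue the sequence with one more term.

Rewriting the 16 symbols of ~~~~~~~~~~~~~~~# one by one yields ~~ ~~ ~~ ~~ ~~ ~~ ~~ ~~ ~~ ~~ ~~ ~~ ~~ ~~ ~~ ~#; concatenated:

~~~~~~~~~~~~~~~~~~~~~~~~~~~~~~~#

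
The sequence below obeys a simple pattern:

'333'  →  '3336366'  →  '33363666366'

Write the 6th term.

33363666366636663666366

Every step adds 6366 to the end: s(k+1) = s(k)·6366.
From 33363666366, 3 further steps: 33363666366 → 333636663666366 → 3336366636663666366 → (answer).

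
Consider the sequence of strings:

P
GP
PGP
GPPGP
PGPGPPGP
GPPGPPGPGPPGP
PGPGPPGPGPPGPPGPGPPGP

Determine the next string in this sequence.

GPPGPPGPGPPGPPGPGPPGPGPPGPPGPGPPGP

From term 3 onward, concatenate the second-to-last term with the last: P·GP = PGP, GP·PGP = GPPGP, …
The next term joins GPPGPPGPGPPGP and PGPGPPGPGPPGPPGPGPPGP.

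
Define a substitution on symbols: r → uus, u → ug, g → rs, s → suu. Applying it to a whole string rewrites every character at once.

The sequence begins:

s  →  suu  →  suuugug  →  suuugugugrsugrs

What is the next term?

Replace each of the 15 characters of suuugugugrsugrs in place — suu ug ug ug rs ug rs ug rs uus suu ug rs uus suu — and concatenate.

suuugugugrsugrsugrsuussuuugrsuussuu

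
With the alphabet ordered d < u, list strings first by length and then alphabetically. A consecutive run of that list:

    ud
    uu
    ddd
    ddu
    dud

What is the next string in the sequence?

Find the rightmost character of dud below u, bump it to the next letter, and reset everything to its right to d.

duu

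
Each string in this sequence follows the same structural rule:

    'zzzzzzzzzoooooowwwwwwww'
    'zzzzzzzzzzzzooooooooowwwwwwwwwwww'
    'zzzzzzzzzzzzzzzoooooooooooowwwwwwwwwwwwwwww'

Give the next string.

Each string has the form z^{3n+3} o^{3n} w^{4n}, where the shown terms are n = 2, 3, 4.
For the next term, n = 5, so the run lengths are 18, 15, 20.

zzzzzzzzzzzzzzzzzzooooooooooooooowwwwwwwwwwwwwwwwwwww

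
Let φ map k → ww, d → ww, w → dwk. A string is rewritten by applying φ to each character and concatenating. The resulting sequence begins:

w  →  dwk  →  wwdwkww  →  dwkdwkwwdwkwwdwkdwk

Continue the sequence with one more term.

wwdwkwwwwdwkwwdwkdwkwwdwkwwdwkdwkwwdwkwwwwdwkww

φ(dwkdwkwwdwkwwdwkdwk) expands symbol-by-symbol to ww dwk ww ww dwk ww dwk dwk ww dwk ww dwk dwk ww dwk ww ww dwk ww; joining the 19 pieces gives the next term.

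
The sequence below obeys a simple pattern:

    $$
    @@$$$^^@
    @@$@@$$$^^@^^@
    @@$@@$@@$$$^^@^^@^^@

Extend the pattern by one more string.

Each term wraps the previous one in @@$ on the left and ^^@ on the right.
So the next term is @@$·@@$@@$@@$$$^^@^^@^^@·^^@.

@@$@@$@@$@@$$$^^@^^@^^@^^@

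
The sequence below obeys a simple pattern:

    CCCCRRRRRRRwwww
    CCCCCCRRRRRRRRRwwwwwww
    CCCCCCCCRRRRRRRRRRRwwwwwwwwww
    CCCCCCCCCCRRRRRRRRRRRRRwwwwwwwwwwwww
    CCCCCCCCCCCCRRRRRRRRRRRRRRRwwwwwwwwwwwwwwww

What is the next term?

Each string has the form C^{2n} R^{2n+3} w^{3n-2}, where the shown terms are n = 2, 3, 4, 5, 6.
At n = 7 the blocks have lengths 14, 17, 19.

CCCCCCCCCCCCCCRRRRRRRRRRRRRRRRRwwwwwwwwwwwwwwwwwww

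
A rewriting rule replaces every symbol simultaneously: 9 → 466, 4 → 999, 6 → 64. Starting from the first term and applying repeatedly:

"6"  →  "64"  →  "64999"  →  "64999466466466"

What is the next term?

64999466466466999646499964649996464

Applying the rule to each of the 14 symbols of 64999466466466 gives the pieces 64 999 466 466 466 999 64 64 999 64 64 999 64 64, which concatenate to the answer.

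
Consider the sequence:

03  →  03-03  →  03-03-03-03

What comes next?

03-03-03-03-03-03-03-03

s(k+1) = s(k)·-·s(k) — each term doubles the last with '-' between the halves.
One more doubling of 03-03-03-03 gives the answer.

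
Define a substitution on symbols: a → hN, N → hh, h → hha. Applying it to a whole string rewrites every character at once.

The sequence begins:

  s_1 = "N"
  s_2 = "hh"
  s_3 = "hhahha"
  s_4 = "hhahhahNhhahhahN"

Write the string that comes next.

φ(hhahhahNhhahhahN) expands symbol-by-symbol to hha hha hN hha hha hN hha hh hha hha hN hha hha hN hha hh; joining the 16 pieces gives the next term.

hhahhahNhhahhahNhhahhhhahhahNhhahhahNhhahh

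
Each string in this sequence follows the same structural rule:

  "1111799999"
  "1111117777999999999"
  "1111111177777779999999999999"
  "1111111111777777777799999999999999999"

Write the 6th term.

The n-th term is 2n+2 1's then 3n-2 7's then 4n+1 9's (n = 1, 2, …).
Setting n = 6 gives 14, 16, 25 characters in each block.

1111111111111177777777777777779999999999999999999999999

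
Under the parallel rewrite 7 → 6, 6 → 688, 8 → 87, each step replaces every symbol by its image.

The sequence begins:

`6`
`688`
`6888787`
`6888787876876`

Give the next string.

6888787876876876688876688

Replace each of the 13 characters of 6888787876876 in place — 688 87 87 87 6 87 6 87 6 688 87 6 688 — and concatenate.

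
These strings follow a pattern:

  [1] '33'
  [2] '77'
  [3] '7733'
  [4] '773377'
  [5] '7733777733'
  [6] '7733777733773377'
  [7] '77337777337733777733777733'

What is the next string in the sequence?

773377773377337777337777337733777733773377

From term 3 onward, concatenate the last term with the second-to-last: 77·33 = 7733, 7733·77 = 773377, …
Continuing: 77337777337733777733777733 · 7733777733773377 gives term 8.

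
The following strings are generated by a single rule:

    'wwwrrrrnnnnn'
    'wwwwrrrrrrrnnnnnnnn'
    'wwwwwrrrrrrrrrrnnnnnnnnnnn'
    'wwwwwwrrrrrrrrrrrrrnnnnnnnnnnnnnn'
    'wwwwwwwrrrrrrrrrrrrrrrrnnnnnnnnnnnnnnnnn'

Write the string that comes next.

Reading off run lengths: w runs 3, 4, 5, 6, 7; r runs 4, 7, 10, 13, 16; n runs 5, 8, 11, 14, 17 — each is linear in n, where the shown terms are n = 2, 3, 4, 5, 6.
At n = 7 the blocks have lengths 8, 19, 20.

wwwwwwwwrrrrrrrrrrrrrrrrrrrnnnnnnnnnnnnnnnnnnnn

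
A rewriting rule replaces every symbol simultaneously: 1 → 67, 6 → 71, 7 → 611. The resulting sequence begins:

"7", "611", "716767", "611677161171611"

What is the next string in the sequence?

716767716116116771676761167716767

φ(611677161171611) expands symbol-by-symbol to 71 67 67 71 611 611 67 71 67 67 611 67 71 67 67; joining the 15 pieces gives the next term.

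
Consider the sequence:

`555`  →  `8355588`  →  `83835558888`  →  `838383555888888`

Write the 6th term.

83838383835558888888888

Each term wraps the previous one in 83 on the left and 88 on the right.
From 838383555888888, 2 further steps: 838383555888888 → 8383838355588888888 → (answer).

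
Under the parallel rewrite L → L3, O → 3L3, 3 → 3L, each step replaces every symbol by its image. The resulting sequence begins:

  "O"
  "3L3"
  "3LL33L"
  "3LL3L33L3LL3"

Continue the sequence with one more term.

3LL3L33LL33L3LL33LL3L33L

Rewriting each symbol of 3LL3L33L3LL3: 3→3L, L→L3, L→L3, 3→3L, L→L3, 3→3L, 3→3L, L→L3, 3→3L, L→L3, L→L3, 3→3L, which concatenates to 3L L3 L3 3L L3 3L 3L L3 3L L3 L3 3L.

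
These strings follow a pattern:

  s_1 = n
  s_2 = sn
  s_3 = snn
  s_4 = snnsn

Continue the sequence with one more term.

snnsnsnn

Each term (from the third on) is the previous term followed by the one before it: term 3 = sn·n = snn.
So term 5 is snnsn·snn.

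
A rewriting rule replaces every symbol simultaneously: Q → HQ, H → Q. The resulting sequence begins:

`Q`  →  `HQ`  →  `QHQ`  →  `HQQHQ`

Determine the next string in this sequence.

QHQHQQHQ

Rewriting each symbol of HQQHQ: H→Q, Q→HQ, Q→HQ, H→Q, Q→HQ, which concatenates to Q HQ HQ Q HQ.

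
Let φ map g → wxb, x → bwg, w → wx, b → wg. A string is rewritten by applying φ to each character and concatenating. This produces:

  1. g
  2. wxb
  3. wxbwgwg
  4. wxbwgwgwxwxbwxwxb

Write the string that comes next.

φ(wxbwgwgwxwxbwxwxb) expands symbol-by-symbol to wx bwg wg wx wxb wx wxb wx bwg wx bwg wg wx bwg wx bwg wg; joining the 17 pieces gives the next term.

wxbwgwgwxwxbwxwxbwxbwgwxbwgwgwxbwgwxbwgwg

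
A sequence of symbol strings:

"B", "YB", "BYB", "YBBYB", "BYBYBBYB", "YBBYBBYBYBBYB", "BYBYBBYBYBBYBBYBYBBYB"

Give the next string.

From term 3 onward, concatenate the second-to-last term with the last: B·YB = BYB, YB·BYB = YBBYB, …
Continuing: YBBYBBYBYBBYB · BYBYBBYBYBBYBBYBYBBYB gives term 8.

YBBYBBYBYBBYBBYBYBBYBYBBYBBYBYBBYB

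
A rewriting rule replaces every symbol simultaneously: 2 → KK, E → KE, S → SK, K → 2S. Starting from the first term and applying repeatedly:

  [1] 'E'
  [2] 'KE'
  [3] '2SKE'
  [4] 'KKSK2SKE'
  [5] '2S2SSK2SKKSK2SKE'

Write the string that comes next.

KKSKKKSKSK2SKKSK2S2SSK2SKKSK2SKE

φ(2S2SSK2SKKSK2SKE) expands symbol-by-symbol to KK SK KK SK SK 2S KK SK 2S 2S SK 2S KK SK 2S KE; joining the 16 pieces gives the next term.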